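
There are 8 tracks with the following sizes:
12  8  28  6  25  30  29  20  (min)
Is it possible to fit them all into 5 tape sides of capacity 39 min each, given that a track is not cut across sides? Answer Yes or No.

A valid assignment using 5 tape sides:
  side 1: 30 + 8 = 38
  side 2: 29 + 6 = 35
  side 3: 28 = 28
  side 4: 25 + 12 = 37
  side 5: 20 = 20
Every load is within 39 min, so 5 tape sides suffice.

Yes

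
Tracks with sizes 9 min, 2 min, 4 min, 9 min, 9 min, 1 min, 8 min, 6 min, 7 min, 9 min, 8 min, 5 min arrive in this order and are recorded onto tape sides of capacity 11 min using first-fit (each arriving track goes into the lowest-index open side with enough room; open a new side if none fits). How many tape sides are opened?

  9 → side 1 (new)  [load 9/11]
  2 → side 1  [load 11/11]
  4 → side 2 (new)  [load 4/11]
  9 → side 3 (new)  [load 9/11]
  9 → side 4 (new)  [load 9/11]
  1 → side 2  [load 5/11]
  8 → side 5 (new)  [load 8/11]
  6 → side 2  [load 11/11]
  7 → side 6 (new)  [load 7/11]
  9 → side 7 (new)  [load 9/11]
  8 → side 8 (new)  [load 8/11]
  5 → side 9 (new)  [load 5/11]
9 tape sides opened.

9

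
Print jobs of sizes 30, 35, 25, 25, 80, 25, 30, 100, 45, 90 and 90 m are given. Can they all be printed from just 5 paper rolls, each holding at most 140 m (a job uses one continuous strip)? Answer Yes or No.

Yes

A valid assignment using 5 paper rolls:
  roll 1: 100 + 35 = 135
  roll 2: 90 + 45 = 135
  roll 3: 90 + 30 = 120
  roll 4: 80 + 30 + 25 = 135
  roll 5: 25 + 25 = 50
Every load is within 140 m, so 5 paper rolls suffice.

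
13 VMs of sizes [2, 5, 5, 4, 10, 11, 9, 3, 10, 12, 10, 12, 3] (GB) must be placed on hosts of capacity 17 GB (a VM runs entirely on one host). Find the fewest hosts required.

7

Total = 12 + 12 + 11 + 10 + 10 + 10 + 9 + 5 + 5 + 4 + 3 + 3 + 2 = 96 GB.
Lower bound: ⌈96/17⌉ = 6 hosts.
Also, 7 VMs each exceed 17/2 GB, and no two of those can share a host, so at least 7 hosts are needed.
A packing using 7 hosts:
  host 1: 12 + 5 = 17
  host 2: 12 + 5 = 17
  host 3: 11 + 4 + 2 = 17
  host 4: 10 + 3 + 3 = 16
  host 5: 10 = 10
  host 6: 10 = 10
  host 7: 9 = 9
This matches the lower bound, so 7 is optimal.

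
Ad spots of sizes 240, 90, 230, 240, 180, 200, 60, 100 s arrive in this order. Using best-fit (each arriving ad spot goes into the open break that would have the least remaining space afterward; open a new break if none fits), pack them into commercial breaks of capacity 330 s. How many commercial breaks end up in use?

5

  240 → break 1 (new)  [load 240/330]
  90 → break 1  [load 330/330]
  230 → break 2 (new)  [load 230/330]
  240 → break 3 (new)  [load 240/330]
  180 → break 4 (new)  [load 180/330]
  200 → break 5 (new)  [load 200/330]
  60 → break 3  [load 300/330]
  100 → break 2  [load 330/330]
5 commercial breaks opened.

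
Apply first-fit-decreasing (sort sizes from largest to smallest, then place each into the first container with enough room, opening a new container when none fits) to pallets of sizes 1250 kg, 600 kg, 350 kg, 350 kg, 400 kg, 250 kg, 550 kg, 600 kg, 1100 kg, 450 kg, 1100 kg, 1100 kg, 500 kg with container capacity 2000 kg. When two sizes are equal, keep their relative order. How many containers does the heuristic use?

Sorted descending: 1250, 1100, 1100, 1100, 600, 600, 550, 500, 450, 400, 350, 350, 250.
  1250 → container 1 (new)  [load 1250/2000]
  1100 → container 2 (new)  [load 1100/2000]
  1100 → container 3 (new)  [load 1100/2000]
  1100 → container 4 (new)  [load 1100/2000]
  600 → container 1  [load 1850/2000]
  600 → container 2  [load 1700/2000]
  550 → container 3  [load 1650/2000]
  500 → container 4  [load 1600/2000]
  450 → container 5 (new)  [load 450/2000]
  400 → container 4  [load 2000/2000]
  350 → container 3  [load 2000/2000]
  350 → container 5  [load 800/2000]
  250 → container 2  [load 1950/2000]
5 containers opened.

5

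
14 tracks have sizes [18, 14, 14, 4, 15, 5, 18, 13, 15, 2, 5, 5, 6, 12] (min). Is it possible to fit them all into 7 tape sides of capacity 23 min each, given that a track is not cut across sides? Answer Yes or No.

Total = 146 min; ⌈146/23⌉ = 7.
8 tracks each exceed half the capacity and cannot share a side, forcing at least 8 tape sides.
At least 8 tape sides are required, but only 7 are allowed.

No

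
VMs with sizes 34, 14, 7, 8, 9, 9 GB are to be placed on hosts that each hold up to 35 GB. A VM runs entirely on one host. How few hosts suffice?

3

Total = 34 + 14 + 9 + 9 + 8 + 7 = 81 GB.
Lower bound: ⌈81/35⌉ = 3 hosts.
A packing using 3 hosts:
  host 1: 34 = 34
  host 2: 14 + 9 + 9 = 32
  host 3: 8 + 7 = 15
This matches the lower bound, so 3 is optimal.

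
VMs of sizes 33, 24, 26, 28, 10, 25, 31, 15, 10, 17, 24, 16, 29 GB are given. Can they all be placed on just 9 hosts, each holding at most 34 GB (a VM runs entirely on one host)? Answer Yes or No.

Total = 288 GB; ⌈288/34⌉ = 9.
The bound of 9 does not rule out 9, but exhaustive search shows no assignment into 9 hosts of capacity 34 GB exists — the minimum is 10.

No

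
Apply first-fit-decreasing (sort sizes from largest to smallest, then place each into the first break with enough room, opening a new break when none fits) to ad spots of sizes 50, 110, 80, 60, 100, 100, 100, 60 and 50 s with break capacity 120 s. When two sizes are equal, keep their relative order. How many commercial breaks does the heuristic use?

Sorted descending: 110, 100, 100, 100, 80, 60, 60, 50, 50.
  110 → break 1 (new)  [load 110/120]
  100 → break 2 (new)  [load 100/120]
  100 → break 3 (new)  [load 100/120]
  100 → break 4 (new)  [load 100/120]
  80 → break 5 (new)  [load 80/120]
  60 → break 6 (new)  [load 60/120]
  60 → break 6  [load 120/120]
  50 → break 7 (new)  [load 50/120]
  50 → break 7  [load 100/120]
7 commercial breaks opened.

7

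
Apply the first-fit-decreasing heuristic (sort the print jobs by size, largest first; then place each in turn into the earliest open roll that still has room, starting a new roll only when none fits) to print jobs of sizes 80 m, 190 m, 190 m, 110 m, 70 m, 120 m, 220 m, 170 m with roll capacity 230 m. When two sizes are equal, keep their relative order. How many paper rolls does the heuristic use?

6

Sorted descending: 220, 190, 190, 170, 120, 110, 80, 70.
  220 → roll 1 (new)  [load 220/230]
  190 → roll 2 (new)  [load 190/230]
  190 → roll 3 (new)  [load 190/230]
  170 → roll 4 (new)  [load 170/230]
  120 → roll 5 (new)  [load 120/230]
  110 → roll 5  [load 230/230]
  80 → roll 6 (new)  [load 80/230]
  70 → roll 6  [load 150/230]
6 paper rolls opened.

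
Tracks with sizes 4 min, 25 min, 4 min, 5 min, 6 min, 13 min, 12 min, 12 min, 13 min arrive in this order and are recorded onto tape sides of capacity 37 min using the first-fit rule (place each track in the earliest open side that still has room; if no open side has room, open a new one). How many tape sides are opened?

3

  4 → side 1 (new)  [load 4/37]
  25 → side 1  [load 29/37]
  4 → side 1  [load 33/37]
  5 → side 2 (new)  [load 5/37]
  6 → side 2  [load 11/37]
  13 → side 2  [load 24/37]
  12 → side 2  [load 36/37]
  12 → side 3 (new)  [load 12/37]
  13 → side 3  [load 25/37]
3 tape sides opened.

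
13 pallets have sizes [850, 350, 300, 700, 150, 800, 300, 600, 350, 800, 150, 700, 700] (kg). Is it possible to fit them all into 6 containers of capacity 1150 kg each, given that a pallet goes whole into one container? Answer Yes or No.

No

Total = 6750 kg; ⌈6750/1150⌉ = 6.
7 pallets each exceed half the capacity and cannot share a container, forcing at least 7 containers.
At least 7 containers are required, but only 6 are allowed.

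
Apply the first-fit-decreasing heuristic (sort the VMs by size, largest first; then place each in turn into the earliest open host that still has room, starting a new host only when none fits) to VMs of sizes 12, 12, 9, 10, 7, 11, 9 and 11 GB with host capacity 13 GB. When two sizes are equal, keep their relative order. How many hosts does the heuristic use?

8

Sorted descending: 12, 12, 11, 11, 10, 9, 9, 7.
  12 → host 1 (new)  [load 12/13]
  12 → host 2 (new)  [load 12/13]
  11 → host 3 (new)  [load 11/13]
  11 → host 4 (new)  [load 11/13]
  10 → host 5 (new)  [load 10/13]
  9 → host 6 (new)  [load 9/13]
  9 → host 7 (new)  [load 9/13]
  7 → host 8 (new)  [load 7/13]
8 hosts opened.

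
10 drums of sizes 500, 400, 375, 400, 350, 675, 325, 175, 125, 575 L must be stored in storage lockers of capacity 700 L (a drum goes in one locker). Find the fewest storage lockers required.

7

Total = 675 + 575 + 500 + 400 + 400 + 375 + 350 + 325 + 175 + 125 = 3900 L.
Lower bound: ⌈3900/700⌉ = 6 storage lockers.
A packing using 7 storage lockers:
  locker 1: 675 = 675
  locker 2: 575 + 125 = 700
  locker 3: 500 + 175 = 675
  locker 4: 400 = 400
  locker 5: 400 = 400
  locker 6: 375 + 325 = 700
  locker 7: 350 = 350
No arrangement into 6 storage lockers stays within capacity, so 7 is optimal.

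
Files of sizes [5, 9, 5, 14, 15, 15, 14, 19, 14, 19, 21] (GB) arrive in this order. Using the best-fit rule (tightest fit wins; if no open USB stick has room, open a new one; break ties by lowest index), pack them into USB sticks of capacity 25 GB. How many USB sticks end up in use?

9

  5 → USB stick 1 (new)  [load 5/25]
  9 → USB stick 1  [load 14/25]
  5 → USB stick 1  [load 19/25]
  14 → USB stick 2 (new)  [load 14/25]
  15 → USB stick 3 (new)  [load 15/25]
  15 → USB stick 4 (new)  [load 15/25]
  14 → USB stick 5 (new)  [load 14/25]
  19 → USB stick 6 (new)  [load 19/25]
  14 → USB stick 7 (new)  [load 14/25]
  19 → USB stick 8 (new)  [load 19/25]
  21 → USB stick 9 (new)  [load 21/25]
9 USB sticks opened.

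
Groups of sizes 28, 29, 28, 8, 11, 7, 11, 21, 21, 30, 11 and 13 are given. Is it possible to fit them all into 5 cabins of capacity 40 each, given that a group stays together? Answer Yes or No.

No

Total = 218; ⌈218/40⌉ = 6.
At least 6 cabins are required, but only 5 are allowed.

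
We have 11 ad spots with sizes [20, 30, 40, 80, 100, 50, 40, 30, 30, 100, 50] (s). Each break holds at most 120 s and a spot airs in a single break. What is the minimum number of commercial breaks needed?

Total = 100 + 100 + 80 + 50 + 50 + 40 + 40 + 30 + 30 + 30 + 20 = 570 s.
Lower bound: ⌈570/120⌉ = 5 commercial breaks.
A packing using 5 commercial breaks:
  break 1: 100 + 20 = 120
  break 2: 100 = 100
  break 3: 80 + 40 = 120
  break 4: 50 + 40 + 30 = 120
  break 5: 50 + 30 + 30 = 110
This matches the lower bound, so 5 is optimal.

5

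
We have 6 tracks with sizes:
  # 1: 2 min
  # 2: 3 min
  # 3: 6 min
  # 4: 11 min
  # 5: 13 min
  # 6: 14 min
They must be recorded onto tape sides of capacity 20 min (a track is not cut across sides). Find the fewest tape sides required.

Total = 14 + 13 + 11 + 6 + 3 + 2 = 49 min.
Lower bound: ⌈49/20⌉ = 3 tape sides.
A packing using 3 tape sides:
  side 1: 14 + 6 = 20
  side 2: 13 + 3 + 2 = 18
  side 3: 11 = 11
This matches the lower bound, so 3 is optimal.

3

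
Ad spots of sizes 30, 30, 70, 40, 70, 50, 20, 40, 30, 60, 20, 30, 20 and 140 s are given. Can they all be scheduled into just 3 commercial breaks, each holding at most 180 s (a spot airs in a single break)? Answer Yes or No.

No

Total = 650 s; ⌈650/180⌉ = 4.
At least 4 commercial breaks are required, but only 3 are allowed.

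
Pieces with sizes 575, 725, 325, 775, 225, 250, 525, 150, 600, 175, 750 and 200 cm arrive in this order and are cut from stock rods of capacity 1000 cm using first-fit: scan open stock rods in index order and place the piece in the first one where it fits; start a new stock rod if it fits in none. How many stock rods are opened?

  575 → stock rod 1 (new)  [load 575/1000]
  725 → stock rod 2 (new)  [load 725/1000]
  325 → stock rod 1  [load 900/1000]
  775 → stock rod 3 (new)  [load 775/1000]
  225 → stock rod 2  [load 950/1000]
  250 → stock rod 4 (new)  [load 250/1000]
  525 → stock rod 4  [load 775/1000]
  150 → stock rod 3  [load 925/1000]
  600 → stock rod 5 (new)  [load 600/1000]
  175 → stock rod 4  [load 950/1000]
  750 → stock rod 6 (new)  [load 750/1000]
  200 → stock rod 5  [load 800/1000]
6 stock rods opened.

6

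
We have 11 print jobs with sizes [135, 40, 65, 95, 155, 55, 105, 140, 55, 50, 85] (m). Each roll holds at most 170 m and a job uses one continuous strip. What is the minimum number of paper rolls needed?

Total = 155 + 140 + 135 + 105 + 95 + 85 + 65 + 55 + 55 + 50 + 40 = 980 m.
Lower bound: ⌈980/170⌉ = 6 paper rolls.
A packing using 7 paper rolls:
  roll 1: 155 = 155
  roll 2: 140 = 140
  roll 3: 135 = 135
  roll 4: 105 + 65 = 170
  roll 5: 95 + 55 = 150
  roll 6: 85 + 55 = 140
  roll 7: 50 + 40 = 90
No arrangement into 6 paper rolls stays within capacity, so 7 is optimal.

7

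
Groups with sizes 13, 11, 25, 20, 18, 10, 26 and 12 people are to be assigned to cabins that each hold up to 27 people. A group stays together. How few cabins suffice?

Total = 26 + 25 + 20 + 18 + 13 + 12 + 11 + 10 = 135 people.
Lower bound: ⌈135/27⌉ = 5 cabins.
A packing using 6 cabins:
  cabin 1: 26 = 26
  cabin 2: 25 = 25
  cabin 3: 20 = 20
  cabin 4: 18 = 18
  cabin 5: 13 + 12 = 25
  cabin 6: 11 + 10 = 21
No arrangement into 5 cabins stays within capacity, so 6 is optimal.

6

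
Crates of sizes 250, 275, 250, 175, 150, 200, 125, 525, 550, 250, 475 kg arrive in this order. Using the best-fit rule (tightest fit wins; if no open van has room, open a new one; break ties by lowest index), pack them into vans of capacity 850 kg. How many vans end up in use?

5

  250 → van 1 (new)  [load 250/850]
  275 → van 1  [load 525/850]
  250 → van 1  [load 775/850]
  175 → van 2 (new)  [load 175/850]
  150 → van 2  [load 325/850]
  200 → van 2  [load 525/850]
  125 → van 2  [load 650/850]
  525 → van 3 (new)  [load 525/850]
  550 → van 4 (new)  [load 550/850]
  250 → van 4  [load 800/850]
  475 → van 5 (new)  [load 475/850]
5 vans opened.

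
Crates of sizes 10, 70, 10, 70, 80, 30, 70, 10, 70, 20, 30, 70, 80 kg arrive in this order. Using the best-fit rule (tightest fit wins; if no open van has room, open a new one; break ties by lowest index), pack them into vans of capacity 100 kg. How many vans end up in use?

7

  10 → van 1 (new)  [load 10/100]
  70 → van 1  [load 80/100]
  10 → van 1  [load 90/100]
  70 → van 2 (new)  [load 70/100]
  80 → van 3 (new)  [load 80/100]
  30 → van 2  [load 100/100]
  70 → van 4 (new)  [load 70/100]
  10 → van 1  [load 100/100]
  70 → van 5 (new)  [load 70/100]
  20 → van 3  [load 100/100]
  30 → van 4  [load 100/100]
  70 → van 6 (new)  [load 70/100]
  80 → van 7 (new)  [load 80/100]
7 vans opened.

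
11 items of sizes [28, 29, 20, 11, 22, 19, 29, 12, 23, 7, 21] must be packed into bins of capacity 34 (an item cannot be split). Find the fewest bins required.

8

Total = 29 + 29 + 28 + 23 + 22 + 21 + 20 + 19 + 12 + 11 + 7 = 221.
Lower bound: ⌈221/34⌉ = 7 bins.
Also, 8 items each exceed 17, and no two of those can share a bin, so at least 8 bins are needed.
A packing using 8 bins:
  bin 1: 29 = 29
  bin 2: 29 = 29
  bin 3: 28 = 28
  bin 4: 23 + 11 = 34
  bin 5: 22 + 12 = 34
  bin 6: 21 + 7 = 28
  bin 7: 20 = 20
  bin 8: 19 = 19
This matches the lower bound, so 8 is optimal.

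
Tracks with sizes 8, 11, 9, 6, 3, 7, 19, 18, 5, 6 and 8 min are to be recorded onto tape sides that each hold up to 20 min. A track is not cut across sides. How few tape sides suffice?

Total = 19 + 18 + 11 + 9 + 8 + 8 + 7 + 6 + 6 + 5 + 3 = 100 min.
Lower bound: ⌈100/20⌉ = 5 tape sides.
A packing using 6 tape sides:
  side 1: 19 = 19
  side 2: 18 = 18
  side 3: 11 + 9 = 20
  side 4: 8 + 8 + 3 = 19
  side 5: 7 + 6 + 6 = 19
  side 6: 5 = 5
No arrangement into 5 tape sides stays within capacity, so 6 is optimal.

6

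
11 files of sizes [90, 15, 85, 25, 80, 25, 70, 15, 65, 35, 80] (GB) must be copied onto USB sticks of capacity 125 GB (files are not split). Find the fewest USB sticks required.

6

Total = 90 + 85 + 80 + 80 + 70 + 65 + 35 + 25 + 25 + 15 + 15 = 585 GB.
Lower bound: ⌈585/125⌉ = 5 USB sticks.
Also, 6 files each exceed 125/2 GB, and no two of those can share a USB stick, so at least 6 USB sticks are needed.
A packing using 6 USB sticks:
  USB stick 1: 90 + 35 = 125
  USB stick 2: 85 + 25 + 15 = 125
  USB stick 3: 80 + 25 + 15 = 120
  USB stick 4: 80 = 80
  USB stick 5: 70 = 70
  USB stick 6: 65 = 65
This matches the lower bound, so 6 is optimal.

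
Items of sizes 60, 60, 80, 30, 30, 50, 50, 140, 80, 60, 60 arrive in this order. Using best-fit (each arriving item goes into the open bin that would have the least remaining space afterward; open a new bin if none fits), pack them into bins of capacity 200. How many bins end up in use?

4

  60 → bin 1 (new)  [load 60/200]
  60 → bin 1  [load 120/200]
  80 → bin 1  [load 200/200]
  30 → bin 2 (new)  [load 30/200]
  30 → bin 2  [load 60/200]
  50 → bin 2  [load 110/200]
  50 → bin 2  [load 160/200]
  140 → bin 3 (new)  [load 140/200]
  80 → bin 4 (new)  [load 80/200]
  60 → bin 3  [load 200/200]
  60 → bin 4  [load 140/200]
4 bins opened.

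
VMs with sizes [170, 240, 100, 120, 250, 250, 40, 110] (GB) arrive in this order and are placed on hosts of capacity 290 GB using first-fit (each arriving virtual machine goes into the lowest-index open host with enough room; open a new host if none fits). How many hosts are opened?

5

  170 → host 1 (new)  [load 170/290]
  240 → host 2 (new)  [load 240/290]
  100 → host 1  [load 270/290]
  120 → host 3 (new)  [load 120/290]
  250 → host 4 (new)  [load 250/290]
  250 → host 5 (new)  [load 250/290]
  40 → host 2  [load 280/290]
  110 → host 3  [load 230/290]
5 hosts opened.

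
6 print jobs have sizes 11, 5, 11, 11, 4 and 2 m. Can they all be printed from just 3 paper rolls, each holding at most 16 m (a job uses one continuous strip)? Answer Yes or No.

Yes

A valid assignment using 3 paper rolls:
  roll 1: 11 + 5 = 16
  roll 2: 11 + 4 = 15
  roll 3: 11 + 2 = 13
Every load is within 16 m, so 3 paper rolls suffice.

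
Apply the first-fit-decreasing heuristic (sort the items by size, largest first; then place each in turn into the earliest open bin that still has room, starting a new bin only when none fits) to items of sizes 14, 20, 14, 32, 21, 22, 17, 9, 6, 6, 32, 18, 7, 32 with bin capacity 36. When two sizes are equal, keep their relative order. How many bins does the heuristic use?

8

Sorted descending: 32, 32, 32, 22, 21, 20, 18, 17, 14, 14, 9, 7, 6, 6.
  32 → bin 1 (new)  [load 32/36]
  32 → bin 2 (new)  [load 32/36]
  32 → bin 3 (new)  [load 32/36]
  22 → bin 4 (new)  [load 22/36]
  21 → bin 5 (new)  [load 21/36]
  20 → bin 6 (new)  [load 20/36]
  18 → bin 7 (new)  [load 18/36]
  17 → bin 7  [load 35/36]
  14 → bin 4  [load 36/36]
  14 → bin 5  [load 35/36]
  9 → bin 6  [load 29/36]
  7 → bin 6  [load 36/36]
  6 → bin 8 (new)  [load 6/36]
  6 → bin 8  [load 12/36]
8 bins opened.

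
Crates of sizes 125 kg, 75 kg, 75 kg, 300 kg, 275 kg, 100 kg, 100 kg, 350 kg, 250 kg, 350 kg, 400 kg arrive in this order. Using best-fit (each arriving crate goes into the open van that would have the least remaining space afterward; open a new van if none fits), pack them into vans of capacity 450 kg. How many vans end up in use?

7

  125 → van 1 (new)  [load 125/450]
  75 → van 1  [load 200/450]
  75 → van 1  [load 275/450]
  300 → van 2 (new)  [load 300/450]
  275 → van 3 (new)  [load 275/450]
  100 → van 2  [load 400/450]
  100 → van 1  [load 375/450]
  350 → van 4 (new)  [load 350/450]
  250 → van 5 (new)  [load 250/450]
  350 → van 6 (new)  [load 350/450]
  400 → van 7 (new)  [load 400/450]
7 vans opened.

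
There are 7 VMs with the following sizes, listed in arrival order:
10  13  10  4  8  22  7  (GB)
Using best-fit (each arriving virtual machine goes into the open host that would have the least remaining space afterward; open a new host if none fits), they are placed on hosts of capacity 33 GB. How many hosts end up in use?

3

  10 → host 1 (new)  [load 10/33]
  13 → host 1  [load 23/33]
  10 → host 1  [load 33/33]
  4 → host 2 (new)  [load 4/33]
  8 → host 2  [load 12/33]
  22 → host 3 (new)  [load 22/33]
  7 → host 3  [load 29/33]
3 hosts opened.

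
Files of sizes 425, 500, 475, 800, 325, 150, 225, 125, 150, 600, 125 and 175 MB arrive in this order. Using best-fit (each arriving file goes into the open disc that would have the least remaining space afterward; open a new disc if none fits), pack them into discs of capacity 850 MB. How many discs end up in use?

5

  425 → disc 1 (new)  [load 425/850]
  500 → disc 2 (new)  [load 500/850]
  475 → disc 3 (new)  [load 475/850]
  800 → disc 4 (new)  [load 800/850]
  325 → disc 2  [load 825/850]
  150 → disc 3  [load 625/850]
  225 → disc 3  [load 850/850]
  125 → disc 1  [load 550/850]
  150 → disc 1  [load 700/850]
  600 → disc 5 (new)  [load 600/850]
  125 → disc 1  [load 825/850]
  175 → disc 5  [load 775/850]
5 discs opened.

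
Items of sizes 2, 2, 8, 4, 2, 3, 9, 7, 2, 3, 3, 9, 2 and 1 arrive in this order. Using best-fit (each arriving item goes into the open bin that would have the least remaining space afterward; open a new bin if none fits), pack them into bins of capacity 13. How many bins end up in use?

  2 → bin 1 (new)  [load 2/13]
  2 → bin 1  [load 4/13]
  8 → bin 1  [load 12/13]
  4 → bin 2 (new)  [load 4/13]
  2 → bin 2  [load 6/13]
  3 → bin 2  [load 9/13]
  9 → bin 3 (new)  [load 9/13]
  7 → bin 4 (new)  [load 7/13]
  2 → bin 2  [load 11/13]
  3 → bin 3  [load 12/13]
  3 → bin 4  [load 10/13]
  9 → bin 5 (new)  [load 9/13]
  2 → bin 2  [load 13/13]
  1 → bin 1  [load 13/13]
5 bins opened.

5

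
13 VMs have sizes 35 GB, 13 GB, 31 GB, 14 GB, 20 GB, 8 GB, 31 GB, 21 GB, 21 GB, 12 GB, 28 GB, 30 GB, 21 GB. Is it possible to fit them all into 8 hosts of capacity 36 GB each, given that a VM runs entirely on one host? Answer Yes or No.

Total = 285 GB; ⌈285/36⌉ = 8.
9 VMs each exceed half the capacity and cannot share a host, forcing at least 9 hosts.
At least 9 hosts are required, but only 8 are allowed.

No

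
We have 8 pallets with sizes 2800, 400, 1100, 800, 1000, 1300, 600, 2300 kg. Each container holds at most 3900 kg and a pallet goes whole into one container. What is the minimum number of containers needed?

Total = 2800 + 2300 + 1300 + 1100 + 1000 + 800 + 600 + 400 = 10300 kg.
Lower bound: ⌈10300/3900⌉ = 3 containers.
A packing using 3 containers:
  container 1: 2800 + 1100 = 3900
  container 2: 2300 + 1300 = 3600
  container 3: 1000 + 800 + 600 + 400 = 2800
This matches the lower bound, so 3 is optimal.

3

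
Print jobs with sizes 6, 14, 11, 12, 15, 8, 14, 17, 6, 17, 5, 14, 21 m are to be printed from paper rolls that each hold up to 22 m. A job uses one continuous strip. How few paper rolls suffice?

Total = 21 + 17 + 17 + 15 + 14 + 14 + 14 + 12 + 11 + 8 + 6 + 6 + 5 = 160 m.
Lower bound: ⌈160/22⌉ = 8 paper rolls.
A packing using 9 paper rolls:
  roll 1: 21 = 21
  roll 2: 17 + 5 = 22
  roll 3: 17 = 17
  roll 4: 15 + 6 = 21
  roll 5: 14 + 8 = 22
  roll 6: 14 + 6 = 20
  roll 7: 14 = 14
  roll 8: 12 = 12
  roll 9: 11 = 11
No arrangement into 8 paper rolls stays within capacity, so 9 is optimal.

9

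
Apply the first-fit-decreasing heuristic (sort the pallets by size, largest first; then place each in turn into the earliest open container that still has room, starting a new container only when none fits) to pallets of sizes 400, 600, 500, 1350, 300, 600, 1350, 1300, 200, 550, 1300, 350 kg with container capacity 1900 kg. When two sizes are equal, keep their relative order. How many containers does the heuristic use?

5

Sorted descending: 1350, 1350, 1300, 1300, 600, 600, 550, 500, 400, 350, 300, 200.
  1350 → container 1 (new)  [load 1350/1900]
  1350 → container 2 (new)  [load 1350/1900]
  1300 → container 3 (new)  [load 1300/1900]
  1300 → container 4 (new)  [load 1300/1900]
  600 → container 3  [load 1900/1900]
  600 → container 4  [load 1900/1900]
  550 → container 1  [load 1900/1900]
  500 → container 2  [load 1850/1900]
  400 → container 5 (new)  [load 400/1900]
  350 → container 5  [load 750/1900]
  300 → container 5  [load 1050/1900]
  200 → container 5  [load 1250/1900]
5 containers opened.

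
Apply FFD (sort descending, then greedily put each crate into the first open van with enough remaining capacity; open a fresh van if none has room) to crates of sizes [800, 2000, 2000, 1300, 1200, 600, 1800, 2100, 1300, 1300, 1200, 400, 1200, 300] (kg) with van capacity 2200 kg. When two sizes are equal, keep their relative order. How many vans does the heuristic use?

Sorted descending: 2100, 2000, 2000, 1800, 1300, 1300, 1300, 1200, 1200, 1200, 800, 600, 400, 300.
  2100 → van 1 (new)  [load 2100/2200]
  2000 → van 2 (new)  [load 2000/2200]
  2000 → van 3 (new)  [load 2000/2200]
  1800 → van 4 (new)  [load 1800/2200]
  1300 → van 5 (new)  [load 1300/2200]
  1300 → van 6 (new)  [load 1300/2200]
  1300 → van 7 (new)  [load 1300/2200]
  1200 → van 8 (new)  [load 1200/2200]
  1200 → van 9 (new)  [load 1200/2200]
  1200 → van 10 (new)  [load 1200/2200]
  800 → van 5  [load 2100/2200]
  600 → van 6  [load 1900/2200]
  400 → van 4  [load 2200/2200]
  300 → van 6  [load 2200/2200]
10 vans opened.

10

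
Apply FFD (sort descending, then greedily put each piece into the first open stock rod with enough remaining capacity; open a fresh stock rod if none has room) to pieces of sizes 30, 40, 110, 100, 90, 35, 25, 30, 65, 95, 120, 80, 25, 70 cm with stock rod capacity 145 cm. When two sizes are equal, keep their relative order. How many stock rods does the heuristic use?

Sorted descending: 120, 110, 100, 95, 90, 80, 70, 65, 40, 35, 30, 30, 25, 25.
  120 → stock rod 1 (new)  [load 120/145]
  110 → stock rod 2 (new)  [load 110/145]
  100 → stock rod 3 (new)  [load 100/145]
  95 → stock rod 4 (new)  [load 95/145]
  90 → stock rod 5 (new)  [load 90/145]
  80 → stock rod 6 (new)  [load 80/145]
  70 → stock rod 7 (new)  [load 70/145]
  65 → stock rod 6  [load 145/145]
  40 → stock rod 3  [load 140/145]
  35 → stock rod 2  [load 145/145]
  30 → stock rod 4  [load 125/145]
  30 → stock rod 5  [load 120/145]
  25 → stock rod 1  [load 145/145]
  25 → stock rod 5  [load 145/145]
7 stock rods opened.

7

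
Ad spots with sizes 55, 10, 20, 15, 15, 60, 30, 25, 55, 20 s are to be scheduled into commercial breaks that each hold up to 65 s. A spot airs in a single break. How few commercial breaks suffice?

5

Total = 60 + 55 + 55 + 30 + 25 + 20 + 20 + 15 + 15 + 10 = 305 s.
Lower bound: ⌈305/65⌉ = 5 commercial breaks.
A packing using 5 commercial breaks:
  break 1: 60 = 60
  break 2: 55 + 10 = 65
  break 3: 55 = 55
  break 4: 30 + 20 + 15 = 65
  break 5: 25 + 20 + 15 = 60
This matches the lower bound, so 5 is optimal.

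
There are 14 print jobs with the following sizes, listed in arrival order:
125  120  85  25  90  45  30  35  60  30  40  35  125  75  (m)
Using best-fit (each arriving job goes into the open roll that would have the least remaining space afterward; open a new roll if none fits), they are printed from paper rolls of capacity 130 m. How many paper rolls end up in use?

8

  125 → roll 1 (new)  [load 125/130]
  120 → roll 2 (new)  [load 120/130]
  85 → roll 3 (new)  [load 85/130]
  25 → roll 3  [load 110/130]
  90 → roll 4 (new)  [load 90/130]
  45 → roll 5 (new)  [load 45/130]
  30 → roll 4  [load 120/130]
  35 → roll 5  [load 80/130]
  60 → roll 6 (new)  [load 60/130]
  30 → roll 5  [load 110/130]
  40 → roll 6  [load 100/130]
  35 → roll 7 (new)  [load 35/130]
  125 → roll 8 (new)  [load 125/130]
  75 → roll 7  [load 110/130]
8 paper rolls opened.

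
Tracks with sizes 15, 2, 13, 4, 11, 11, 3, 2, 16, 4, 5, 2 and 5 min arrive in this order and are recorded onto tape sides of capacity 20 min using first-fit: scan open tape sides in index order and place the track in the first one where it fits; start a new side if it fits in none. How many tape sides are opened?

5

  15 → side 1 (new)  [load 15/20]
  2 → side 1  [load 17/20]
  13 → side 2 (new)  [load 13/20]
  4 → side 2  [load 17/20]
  11 → side 3 (new)  [load 11/20]
  11 → side 4 (new)  [load 11/20]
  3 → side 1  [load 20/20]
  2 → side 2  [load 19/20]
  16 → side 5 (new)  [load 16/20]
  4 → side 3  [load 15/20]
  5 → side 3  [load 20/20]
  2 → side 4  [load 13/20]
  5 → side 4  [load 18/20]
5 tape sides opened.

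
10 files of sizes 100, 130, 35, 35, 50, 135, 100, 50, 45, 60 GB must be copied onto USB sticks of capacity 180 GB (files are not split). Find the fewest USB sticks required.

Total = 135 + 130 + 100 + 100 + 60 + 50 + 50 + 45 + 35 + 35 = 740 GB.
Lower bound: ⌈740/180⌉ = 5 USB sticks.
A packing using 5 USB sticks:
  USB stick 1: 135 + 45 = 180
  USB stick 2: 130 + 50 = 180
  USB stick 3: 100 + 60 = 160
  USB stick 4: 100 + 50 = 150
  USB stick 5: 35 + 35 = 70
This matches the lower bound, so 5 is optimal.

5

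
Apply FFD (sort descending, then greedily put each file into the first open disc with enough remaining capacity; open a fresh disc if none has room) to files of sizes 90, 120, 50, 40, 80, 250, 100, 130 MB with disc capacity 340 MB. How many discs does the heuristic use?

Sorted descending: 250, 130, 120, 100, 90, 80, 50, 40.
  250 → disc 1 (new)  [load 250/340]
  130 → disc 2 (new)  [load 130/340]
  120 → disc 2  [load 250/340]
  100 → disc 3 (new)  [load 100/340]
  90 → disc 1  [load 340/340]
  80 → disc 2  [load 330/340]
  50 → disc 3  [load 150/340]
  40 → disc 3  [load 190/340]
3 discs opened.

3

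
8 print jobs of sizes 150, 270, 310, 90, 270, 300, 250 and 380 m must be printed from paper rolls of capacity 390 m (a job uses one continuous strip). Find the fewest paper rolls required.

7

Total = 380 + 310 + 300 + 270 + 270 + 250 + 150 + 90 = 2020 m.
Lower bound: ⌈2020/390⌉ = 6 paper rolls.
A packing using 7 paper rolls:
  roll 1: 380 = 380
  roll 2: 310 = 310
  roll 3: 300 + 90 = 390
  roll 4: 270 = 270
  roll 5: 270 = 270
  roll 6: 250 = 250
  roll 7: 150 = 150
No arrangement into 6 paper rolls stays within capacity, so 7 is optimal.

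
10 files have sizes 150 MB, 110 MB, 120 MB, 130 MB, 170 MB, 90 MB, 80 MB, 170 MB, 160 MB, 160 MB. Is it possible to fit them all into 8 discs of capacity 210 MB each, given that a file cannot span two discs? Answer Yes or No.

A valid assignment using 8 discs:
  disc 1: 170 = 170
  disc 2: 170 = 170
  disc 3: 160 = 160
  disc 4: 160 = 160
  disc 5: 150 = 150
  disc 6: 130 + 80 = 210
  disc 7: 120 + 90 = 210
  disc 8: 110 = 110
Every load is within 210 MB, so 8 discs suffice.

Yes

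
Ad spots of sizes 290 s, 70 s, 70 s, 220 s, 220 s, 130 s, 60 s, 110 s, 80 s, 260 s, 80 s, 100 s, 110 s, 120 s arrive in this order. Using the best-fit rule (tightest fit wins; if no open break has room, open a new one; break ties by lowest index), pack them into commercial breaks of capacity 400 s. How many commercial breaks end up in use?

  290 → break 1 (new)  [load 290/400]
  70 → break 1  [load 360/400]
  70 → break 2 (new)  [load 70/400]
  220 → break 2  [load 290/400]
  220 → break 3 (new)  [load 220/400]
  130 → break 3  [load 350/400]
  60 → break 2  [load 350/400]
  110 → break 4 (new)  [load 110/400]
  80 → break 4  [load 190/400]
  260 → break 5 (new)  [load 260/400]
  80 → break 5  [load 340/400]
  100 → break 4  [load 290/400]
  110 → break 4  [load 400/400]
  120 → break 6 (new)  [load 120/400]
6 commercial breaks opened.

6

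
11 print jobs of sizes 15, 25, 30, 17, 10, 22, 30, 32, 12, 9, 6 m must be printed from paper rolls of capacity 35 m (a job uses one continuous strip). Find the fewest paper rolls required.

7

Total = 32 + 30 + 30 + 25 + 22 + 17 + 15 + 12 + 10 + 9 + 6 = 208 m.
Lower bound: ⌈208/35⌉ = 6 paper rolls.
A packing using 7 paper rolls:
  roll 1: 32 = 32
  roll 2: 30 = 30
  roll 3: 30 = 30
  roll 4: 25 + 10 = 35
  roll 5: 22 + 12 = 34
  roll 6: 17 + 15 = 32
  roll 7: 9 + 6 = 15
No arrangement into 6 paper rolls stays within capacity, so 7 is optimal.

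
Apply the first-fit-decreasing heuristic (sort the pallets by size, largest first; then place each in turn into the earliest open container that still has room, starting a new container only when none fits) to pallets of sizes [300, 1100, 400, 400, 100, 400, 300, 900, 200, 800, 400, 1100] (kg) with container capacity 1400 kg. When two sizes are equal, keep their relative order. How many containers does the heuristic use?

Sorted descending: 1100, 1100, 900, 800, 400, 400, 400, 400, 300, 300, 200, 100.
  1100 → container 1 (new)  [load 1100/1400]
  1100 → container 2 (new)  [load 1100/1400]
  900 → container 3 (new)  [load 900/1400]
  800 → container 4 (new)  [load 800/1400]
  400 → container 3  [load 1300/1400]
  400 → container 4  [load 1200/1400]
  400 → container 5 (new)  [load 400/1400]
  400 → container 5  [load 800/1400]
  300 → container 1  [load 1400/1400]
  300 → container 2  [load 1400/1400]
  200 → container 4  [load 1400/1400]
  100 → container 3  [load 1400/1400]
5 containers opened.

5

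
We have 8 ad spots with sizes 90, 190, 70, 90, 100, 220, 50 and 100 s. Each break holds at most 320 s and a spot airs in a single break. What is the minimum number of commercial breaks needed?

3

Total = 220 + 190 + 100 + 100 + 90 + 90 + 70 + 50 = 910 s.
Lower bound: ⌈910/320⌉ = 3 commercial breaks.
A packing using 3 commercial breaks:
  break 1: 220 + 100 = 320
  break 2: 190 + 100 = 290
  break 3: 90 + 90 + 70 + 50 = 300
This matches the lower bound, so 3 is optimal.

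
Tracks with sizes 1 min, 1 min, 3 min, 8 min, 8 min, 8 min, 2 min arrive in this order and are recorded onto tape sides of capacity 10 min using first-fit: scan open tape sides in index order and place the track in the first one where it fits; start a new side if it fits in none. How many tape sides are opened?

  1 → side 1 (new)  [load 1/10]
  1 → side 1  [load 2/10]
  3 → side 1  [load 5/10]
  8 → side 2 (new)  [load 8/10]
  8 → side 3 (new)  [load 8/10]
  8 → side 4 (new)  [load 8/10]
  2 → side 1  [load 7/10]
4 tape sides opened.

4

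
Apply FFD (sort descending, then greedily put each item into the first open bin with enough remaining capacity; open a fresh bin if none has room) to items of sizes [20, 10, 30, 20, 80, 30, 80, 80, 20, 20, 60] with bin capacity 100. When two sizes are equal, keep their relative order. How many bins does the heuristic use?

Sorted descending: 80, 80, 80, 60, 30, 30, 20, 20, 20, 20, 10.
  80 → bin 1 (new)  [load 80/100]
  80 → bin 2 (new)  [load 80/100]
  80 → bin 3 (new)  [load 80/100]
  60 → bin 4 (new)  [load 60/100]
  30 → bin 4  [load 90/100]
  30 → bin 5 (new)  [load 30/100]
  20 → bin 1  [load 100/100]
  20 → bin 2  [load 100/100]
  20 → bin 3  [load 100/100]
  20 → bin 5  [load 50/100]
  10 → bin 4  [load 100/100]
5 bins opened.

5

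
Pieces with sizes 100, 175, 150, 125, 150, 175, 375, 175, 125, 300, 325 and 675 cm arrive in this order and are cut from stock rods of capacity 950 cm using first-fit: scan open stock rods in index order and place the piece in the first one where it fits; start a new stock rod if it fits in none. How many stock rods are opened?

4

  100 → stock rod 1 (new)  [load 100/950]
  175 → stock rod 1  [load 275/950]
  150 → stock rod 1  [load 425/950]
  125 → stock rod 1  [load 550/950]
  150 → stock rod 1  [load 700/950]
  175 → stock rod 1  [load 875/950]
  375 → stock rod 2 (new)  [load 375/950]
  175 → stock rod 2  [load 550/950]
  125 → stock rod 2  [load 675/950]
  300 → stock rod 3 (new)  [load 300/950]
  325 → stock rod 3  [load 625/950]
  675 → stock rod 4 (new)  [load 675/950]
4 stock rods opened.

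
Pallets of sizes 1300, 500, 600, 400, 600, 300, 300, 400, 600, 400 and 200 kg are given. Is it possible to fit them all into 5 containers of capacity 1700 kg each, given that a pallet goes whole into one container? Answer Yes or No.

Yes

A valid assignment using 4 containers:
  container 1: 1300 + 400 = 1700
  container 2: 600 + 600 + 500 = 1700
  container 3: 600 + 400 + 400 + 300 = 1700
  container 4: 300 + 200 = 500
That uses only 4 ≤ 5, so 5 containers are enough.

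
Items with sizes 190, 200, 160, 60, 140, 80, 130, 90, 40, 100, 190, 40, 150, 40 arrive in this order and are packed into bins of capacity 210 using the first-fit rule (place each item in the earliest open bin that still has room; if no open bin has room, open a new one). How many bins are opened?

  190 → bin 1 (new)  [load 190/210]
  200 → bin 2 (new)  [load 200/210]
  160 → bin 3 (new)  [load 160/210]
  60 → bin 4 (new)  [load 60/210]
  140 → bin 4  [load 200/210]
  80 → bin 5 (new)  [load 80/210]
  130 → bin 5  [load 210/210]
  90 → bin 6 (new)  [load 90/210]
  40 → bin 3  [load 200/210]
  100 → bin 6  [load 190/210]
  190 → bin 7 (new)  [load 190/210]
  40 → bin 8 (new)  [load 40/210]
  150 → bin 8  [load 190/210]
  40 → bin 9 (new)  [load 40/210]
9 bins opened.

9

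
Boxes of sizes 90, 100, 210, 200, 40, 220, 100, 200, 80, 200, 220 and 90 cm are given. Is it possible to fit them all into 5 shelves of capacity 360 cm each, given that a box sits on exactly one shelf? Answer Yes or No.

No

Total = 1750 cm; ⌈1750/360⌉ = 5.
6 boxes each exceed half the capacity and cannot share a shelf, forcing at least 6 shelves.
At least 6 shelves are required, but only 5 are allowed.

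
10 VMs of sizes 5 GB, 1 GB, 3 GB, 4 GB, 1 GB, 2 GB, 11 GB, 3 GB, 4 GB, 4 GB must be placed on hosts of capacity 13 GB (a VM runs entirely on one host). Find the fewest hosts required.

3

Total = 11 + 5 + 4 + 4 + 4 + 3 + 3 + 2 + 1 + 1 = 38 GB.
Lower bound: ⌈38/13⌉ = 3 hosts.
A packing using 3 hosts:
  host 1: 11 + 2 = 13
  host 2: 5 + 4 + 4 = 13
  host 3: 4 + 3 + 3 + 1 + 1 = 12
This matches the lower bound, so 3 is optimal.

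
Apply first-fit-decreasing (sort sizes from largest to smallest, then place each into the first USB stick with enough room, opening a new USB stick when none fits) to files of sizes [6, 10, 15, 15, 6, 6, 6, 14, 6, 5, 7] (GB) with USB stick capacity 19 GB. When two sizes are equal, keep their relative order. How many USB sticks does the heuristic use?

Sorted descending: 15, 15, 14, 10, 7, 6, 6, 6, 6, 6, 5.
  15 → USB stick 1 (new)  [load 15/19]
  15 → USB stick 2 (new)  [load 15/19]
  14 → USB stick 3 (new)  [load 14/19]
  10 → USB stick 4 (new)  [load 10/19]
  7 → USB stick 4  [load 17/19]
  6 → USB stick 5 (new)  [load 6/19]
  6 → USB stick 5  [load 12/19]
  6 → USB stick 5  [load 18/19]
  6 → USB stick 6 (new)  [load 6/19]
  6 → USB stick 6  [load 12/19]
  5 → USB stick 3  [load 19/19]
6 USB sticks opened.

6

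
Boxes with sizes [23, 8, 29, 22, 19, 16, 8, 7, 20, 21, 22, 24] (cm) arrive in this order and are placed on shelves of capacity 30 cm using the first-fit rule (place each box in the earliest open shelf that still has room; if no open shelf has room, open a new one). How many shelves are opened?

9

  23 → shelf 1 (new)  [load 23/30]
  8 → shelf 2 (new)  [load 8/30]
  29 → shelf 3 (new)  [load 29/30]
  22 → shelf 2  [load 30/30]
  19 → shelf 4 (new)  [load 19/30]
  16 → shelf 5 (new)  [load 16/30]
  8 → shelf 4  [load 27/30]
  7 → shelf 1  [load 30/30]
  20 → shelf 6 (new)  [load 20/30]
  21 → shelf 7 (new)  [load 21/30]
  22 → shelf 8 (new)  [load 22/30]
  24 → shelf 9 (new)  [load 24/30]
9 shelves opened.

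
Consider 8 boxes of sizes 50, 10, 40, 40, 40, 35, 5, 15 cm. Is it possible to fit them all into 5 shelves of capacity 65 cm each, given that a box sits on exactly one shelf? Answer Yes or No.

A valid assignment using 5 shelves:
  shelf 1: 50 + 15 = 65
  shelf 2: 40 + 10 + 5 = 55
  shelf 3: 40 = 40
  shelf 4: 40 = 40
  shelf 5: 35 = 35
Every load is within 65 cm, so 5 shelves suffice.

Yes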